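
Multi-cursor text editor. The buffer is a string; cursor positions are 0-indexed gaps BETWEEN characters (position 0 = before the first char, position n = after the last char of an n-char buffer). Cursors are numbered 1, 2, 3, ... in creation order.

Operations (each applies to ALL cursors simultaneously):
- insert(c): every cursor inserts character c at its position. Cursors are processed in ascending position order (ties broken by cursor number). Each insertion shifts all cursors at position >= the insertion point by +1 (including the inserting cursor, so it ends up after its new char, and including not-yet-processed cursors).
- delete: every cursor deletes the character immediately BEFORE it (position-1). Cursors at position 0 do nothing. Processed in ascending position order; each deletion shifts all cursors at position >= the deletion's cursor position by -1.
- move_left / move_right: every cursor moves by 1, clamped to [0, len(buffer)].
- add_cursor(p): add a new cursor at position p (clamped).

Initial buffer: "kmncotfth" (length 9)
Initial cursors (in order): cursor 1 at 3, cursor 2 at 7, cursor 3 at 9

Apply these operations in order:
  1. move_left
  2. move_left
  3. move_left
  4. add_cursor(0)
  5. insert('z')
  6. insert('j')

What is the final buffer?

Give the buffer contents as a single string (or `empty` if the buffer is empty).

After op 1 (move_left): buffer="kmncotfth" (len 9), cursors c1@2 c2@6 c3@8, authorship .........
After op 2 (move_left): buffer="kmncotfth" (len 9), cursors c1@1 c2@5 c3@7, authorship .........
After op 3 (move_left): buffer="kmncotfth" (len 9), cursors c1@0 c2@4 c3@6, authorship .........
After op 4 (add_cursor(0)): buffer="kmncotfth" (len 9), cursors c1@0 c4@0 c2@4 c3@6, authorship .........
After op 5 (insert('z')): buffer="zzkmnczotzfth" (len 13), cursors c1@2 c4@2 c2@7 c3@10, authorship 14....2..3...
After op 6 (insert('j')): buffer="zzjjkmnczjotzjfth" (len 17), cursors c1@4 c4@4 c2@10 c3@14, authorship 1414....22..33...

Answer: zzjjkmnczjotzjfth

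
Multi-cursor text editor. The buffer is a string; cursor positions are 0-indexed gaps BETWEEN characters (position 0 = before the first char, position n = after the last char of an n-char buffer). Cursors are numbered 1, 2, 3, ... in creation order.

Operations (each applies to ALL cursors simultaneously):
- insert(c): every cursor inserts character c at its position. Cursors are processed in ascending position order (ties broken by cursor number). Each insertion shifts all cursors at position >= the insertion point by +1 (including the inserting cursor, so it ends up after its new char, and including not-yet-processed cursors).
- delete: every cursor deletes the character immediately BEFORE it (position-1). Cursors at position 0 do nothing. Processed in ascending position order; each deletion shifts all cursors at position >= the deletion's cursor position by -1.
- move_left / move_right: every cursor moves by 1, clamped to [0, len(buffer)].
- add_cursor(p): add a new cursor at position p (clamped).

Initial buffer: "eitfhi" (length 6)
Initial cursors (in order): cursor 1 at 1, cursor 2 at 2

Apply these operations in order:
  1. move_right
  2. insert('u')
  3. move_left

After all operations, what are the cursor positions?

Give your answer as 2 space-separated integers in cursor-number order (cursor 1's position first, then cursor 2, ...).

Answer: 2 4

Derivation:
After op 1 (move_right): buffer="eitfhi" (len 6), cursors c1@2 c2@3, authorship ......
After op 2 (insert('u')): buffer="eiutufhi" (len 8), cursors c1@3 c2@5, authorship ..1.2...
After op 3 (move_left): buffer="eiutufhi" (len 8), cursors c1@2 c2@4, authorship ..1.2...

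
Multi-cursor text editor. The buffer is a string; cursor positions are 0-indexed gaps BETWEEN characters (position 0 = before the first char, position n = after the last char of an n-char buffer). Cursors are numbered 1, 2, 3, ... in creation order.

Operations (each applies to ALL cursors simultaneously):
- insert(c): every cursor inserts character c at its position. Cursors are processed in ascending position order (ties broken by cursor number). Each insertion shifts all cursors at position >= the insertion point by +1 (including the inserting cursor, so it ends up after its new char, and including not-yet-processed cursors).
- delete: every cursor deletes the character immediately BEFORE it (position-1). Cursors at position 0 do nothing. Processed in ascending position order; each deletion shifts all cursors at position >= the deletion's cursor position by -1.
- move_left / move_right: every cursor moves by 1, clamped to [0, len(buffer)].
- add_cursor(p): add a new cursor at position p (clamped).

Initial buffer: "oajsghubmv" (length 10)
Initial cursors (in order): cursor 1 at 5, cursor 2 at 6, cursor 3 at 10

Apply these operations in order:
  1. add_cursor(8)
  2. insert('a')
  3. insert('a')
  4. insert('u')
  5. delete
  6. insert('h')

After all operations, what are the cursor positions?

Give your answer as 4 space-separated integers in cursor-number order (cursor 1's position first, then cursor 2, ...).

Answer: 8 12 22 17

Derivation:
After op 1 (add_cursor(8)): buffer="oajsghubmv" (len 10), cursors c1@5 c2@6 c4@8 c3@10, authorship ..........
After op 2 (insert('a')): buffer="oajsgahaubamva" (len 14), cursors c1@6 c2@8 c4@11 c3@14, authorship .....1.2..4..3
After op 3 (insert('a')): buffer="oajsgaahaaubaamvaa" (len 18), cursors c1@7 c2@10 c4@14 c3@18, authorship .....11.22..44..33
After op 4 (insert('u')): buffer="oajsgaauhaauubaaumvaau" (len 22), cursors c1@8 c2@12 c4@17 c3@22, authorship .....111.222..444..333
After op 5 (delete): buffer="oajsgaahaaubaamvaa" (len 18), cursors c1@7 c2@10 c4@14 c3@18, authorship .....11.22..44..33
After op 6 (insert('h')): buffer="oajsgaahhaahubaahmvaah" (len 22), cursors c1@8 c2@12 c4@17 c3@22, authorship .....111.222..444..333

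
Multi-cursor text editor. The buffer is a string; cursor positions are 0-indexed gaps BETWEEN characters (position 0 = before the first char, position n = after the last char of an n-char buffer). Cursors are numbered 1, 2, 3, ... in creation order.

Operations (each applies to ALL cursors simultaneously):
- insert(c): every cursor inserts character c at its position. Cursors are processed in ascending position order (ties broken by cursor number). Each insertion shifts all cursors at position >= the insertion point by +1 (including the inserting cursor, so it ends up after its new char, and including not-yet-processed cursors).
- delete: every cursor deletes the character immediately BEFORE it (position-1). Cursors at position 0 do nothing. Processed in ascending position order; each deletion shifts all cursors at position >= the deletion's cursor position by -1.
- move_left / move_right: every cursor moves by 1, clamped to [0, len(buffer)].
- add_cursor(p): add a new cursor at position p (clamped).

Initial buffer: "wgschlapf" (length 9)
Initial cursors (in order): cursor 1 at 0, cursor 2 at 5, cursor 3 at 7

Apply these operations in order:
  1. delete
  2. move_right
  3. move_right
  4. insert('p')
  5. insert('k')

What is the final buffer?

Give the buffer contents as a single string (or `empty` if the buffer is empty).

Answer: wgpksclppkfpk

Derivation:
After op 1 (delete): buffer="wgsclpf" (len 7), cursors c1@0 c2@4 c3@5, authorship .......
After op 2 (move_right): buffer="wgsclpf" (len 7), cursors c1@1 c2@5 c3@6, authorship .......
After op 3 (move_right): buffer="wgsclpf" (len 7), cursors c1@2 c2@6 c3@7, authorship .......
After op 4 (insert('p')): buffer="wgpsclppfp" (len 10), cursors c1@3 c2@8 c3@10, authorship ..1....2.3
After op 5 (insert('k')): buffer="wgpksclppkfpk" (len 13), cursors c1@4 c2@10 c3@13, authorship ..11....22.33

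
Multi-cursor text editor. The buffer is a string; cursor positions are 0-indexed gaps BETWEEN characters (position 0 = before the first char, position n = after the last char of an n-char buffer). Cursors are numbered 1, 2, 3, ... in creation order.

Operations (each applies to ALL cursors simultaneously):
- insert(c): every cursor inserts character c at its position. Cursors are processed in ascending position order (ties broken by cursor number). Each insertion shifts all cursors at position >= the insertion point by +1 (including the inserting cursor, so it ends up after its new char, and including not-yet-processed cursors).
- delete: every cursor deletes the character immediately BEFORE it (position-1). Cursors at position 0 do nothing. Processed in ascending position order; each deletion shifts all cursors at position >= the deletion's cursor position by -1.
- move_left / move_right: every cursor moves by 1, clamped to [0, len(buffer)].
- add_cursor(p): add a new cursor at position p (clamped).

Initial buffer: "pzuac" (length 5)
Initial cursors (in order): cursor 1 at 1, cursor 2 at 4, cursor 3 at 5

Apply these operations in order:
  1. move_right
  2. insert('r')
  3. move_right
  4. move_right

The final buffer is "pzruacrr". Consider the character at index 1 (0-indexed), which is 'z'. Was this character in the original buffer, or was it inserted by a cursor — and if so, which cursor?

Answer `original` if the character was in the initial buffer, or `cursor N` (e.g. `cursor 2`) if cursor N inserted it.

Answer: original

Derivation:
After op 1 (move_right): buffer="pzuac" (len 5), cursors c1@2 c2@5 c3@5, authorship .....
After op 2 (insert('r')): buffer="pzruacrr" (len 8), cursors c1@3 c2@8 c3@8, authorship ..1...23
After op 3 (move_right): buffer="pzruacrr" (len 8), cursors c1@4 c2@8 c3@8, authorship ..1...23
After op 4 (move_right): buffer="pzruacrr" (len 8), cursors c1@5 c2@8 c3@8, authorship ..1...23
Authorship (.=original, N=cursor N): . . 1 . . . 2 3
Index 1: author = original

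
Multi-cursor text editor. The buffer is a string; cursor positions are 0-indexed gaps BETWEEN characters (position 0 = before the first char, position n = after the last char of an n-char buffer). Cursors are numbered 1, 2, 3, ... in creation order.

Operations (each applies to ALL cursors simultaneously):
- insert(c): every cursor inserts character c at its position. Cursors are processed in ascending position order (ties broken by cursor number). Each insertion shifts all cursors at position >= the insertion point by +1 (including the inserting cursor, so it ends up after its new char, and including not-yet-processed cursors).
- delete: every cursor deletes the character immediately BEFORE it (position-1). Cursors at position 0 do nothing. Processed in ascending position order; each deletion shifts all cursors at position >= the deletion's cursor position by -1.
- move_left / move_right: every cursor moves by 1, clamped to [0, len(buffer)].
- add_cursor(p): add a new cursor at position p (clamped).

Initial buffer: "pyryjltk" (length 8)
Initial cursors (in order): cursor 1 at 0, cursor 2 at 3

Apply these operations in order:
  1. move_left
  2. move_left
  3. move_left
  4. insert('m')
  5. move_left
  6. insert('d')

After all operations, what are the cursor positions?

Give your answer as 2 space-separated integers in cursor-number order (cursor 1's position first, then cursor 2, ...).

After op 1 (move_left): buffer="pyryjltk" (len 8), cursors c1@0 c2@2, authorship ........
After op 2 (move_left): buffer="pyryjltk" (len 8), cursors c1@0 c2@1, authorship ........
After op 3 (move_left): buffer="pyryjltk" (len 8), cursors c1@0 c2@0, authorship ........
After op 4 (insert('m')): buffer="mmpyryjltk" (len 10), cursors c1@2 c2@2, authorship 12........
After op 5 (move_left): buffer="mmpyryjltk" (len 10), cursors c1@1 c2@1, authorship 12........
After op 6 (insert('d')): buffer="mddmpyryjltk" (len 12), cursors c1@3 c2@3, authorship 1122........

Answer: 3 3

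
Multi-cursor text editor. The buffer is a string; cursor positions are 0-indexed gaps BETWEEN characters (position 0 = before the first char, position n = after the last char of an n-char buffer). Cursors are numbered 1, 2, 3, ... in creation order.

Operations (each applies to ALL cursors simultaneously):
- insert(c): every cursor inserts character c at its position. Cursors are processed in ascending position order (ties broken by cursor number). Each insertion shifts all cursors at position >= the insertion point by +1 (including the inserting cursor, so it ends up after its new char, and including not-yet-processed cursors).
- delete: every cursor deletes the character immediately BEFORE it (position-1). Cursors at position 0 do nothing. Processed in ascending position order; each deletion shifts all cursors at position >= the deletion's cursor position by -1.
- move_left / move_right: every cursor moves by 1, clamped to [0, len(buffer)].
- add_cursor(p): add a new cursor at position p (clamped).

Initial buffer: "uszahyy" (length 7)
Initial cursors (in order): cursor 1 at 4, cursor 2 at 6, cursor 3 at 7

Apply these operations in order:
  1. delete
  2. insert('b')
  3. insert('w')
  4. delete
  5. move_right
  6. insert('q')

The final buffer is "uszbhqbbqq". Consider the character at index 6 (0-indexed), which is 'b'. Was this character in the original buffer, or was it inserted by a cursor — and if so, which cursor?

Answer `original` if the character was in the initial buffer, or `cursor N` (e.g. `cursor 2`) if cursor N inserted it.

Answer: cursor 2

Derivation:
After op 1 (delete): buffer="uszh" (len 4), cursors c1@3 c2@4 c3@4, authorship ....
After op 2 (insert('b')): buffer="uszbhbb" (len 7), cursors c1@4 c2@7 c3@7, authorship ...1.23
After op 3 (insert('w')): buffer="uszbwhbbww" (len 10), cursors c1@5 c2@10 c3@10, authorship ...11.2323
After op 4 (delete): buffer="uszbhbb" (len 7), cursors c1@4 c2@7 c3@7, authorship ...1.23
After op 5 (move_right): buffer="uszbhbb" (len 7), cursors c1@5 c2@7 c3@7, authorship ...1.23
After op 6 (insert('q')): buffer="uszbhqbbqq" (len 10), cursors c1@6 c2@10 c3@10, authorship ...1.12323
Authorship (.=original, N=cursor N): . . . 1 . 1 2 3 2 3
Index 6: author = 2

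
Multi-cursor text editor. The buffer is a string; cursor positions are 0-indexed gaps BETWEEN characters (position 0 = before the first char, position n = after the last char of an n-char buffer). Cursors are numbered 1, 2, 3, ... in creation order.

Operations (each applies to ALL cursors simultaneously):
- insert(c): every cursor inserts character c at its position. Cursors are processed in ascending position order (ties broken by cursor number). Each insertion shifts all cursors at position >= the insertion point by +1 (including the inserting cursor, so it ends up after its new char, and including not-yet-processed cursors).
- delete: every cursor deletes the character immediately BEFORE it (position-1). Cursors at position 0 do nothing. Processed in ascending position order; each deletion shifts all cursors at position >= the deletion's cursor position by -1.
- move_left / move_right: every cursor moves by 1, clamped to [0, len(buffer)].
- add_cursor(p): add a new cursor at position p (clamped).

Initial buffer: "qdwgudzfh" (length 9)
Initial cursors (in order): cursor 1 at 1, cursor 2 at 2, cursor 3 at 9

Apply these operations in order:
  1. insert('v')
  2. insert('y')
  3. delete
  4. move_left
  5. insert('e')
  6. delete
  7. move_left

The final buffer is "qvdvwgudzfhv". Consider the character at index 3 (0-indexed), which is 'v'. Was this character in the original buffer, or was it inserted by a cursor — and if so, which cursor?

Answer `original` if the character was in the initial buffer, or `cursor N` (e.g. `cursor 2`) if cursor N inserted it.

Answer: cursor 2

Derivation:
After op 1 (insert('v')): buffer="qvdvwgudzfhv" (len 12), cursors c1@2 c2@4 c3@12, authorship .1.2.......3
After op 2 (insert('y')): buffer="qvydvywgudzfhvy" (len 15), cursors c1@3 c2@6 c3@15, authorship .11.22.......33
After op 3 (delete): buffer="qvdvwgudzfhv" (len 12), cursors c1@2 c2@4 c3@12, authorship .1.2.......3
After op 4 (move_left): buffer="qvdvwgudzfhv" (len 12), cursors c1@1 c2@3 c3@11, authorship .1.2.......3
After op 5 (insert('e')): buffer="qevdevwgudzfhev" (len 15), cursors c1@2 c2@5 c3@14, authorship .11.22.......33
After op 6 (delete): buffer="qvdvwgudzfhv" (len 12), cursors c1@1 c2@3 c3@11, authorship .1.2.......3
After op 7 (move_left): buffer="qvdvwgudzfhv" (len 12), cursors c1@0 c2@2 c3@10, authorship .1.2.......3
Authorship (.=original, N=cursor N): . 1 . 2 . . . . . . . 3
Index 3: author = 2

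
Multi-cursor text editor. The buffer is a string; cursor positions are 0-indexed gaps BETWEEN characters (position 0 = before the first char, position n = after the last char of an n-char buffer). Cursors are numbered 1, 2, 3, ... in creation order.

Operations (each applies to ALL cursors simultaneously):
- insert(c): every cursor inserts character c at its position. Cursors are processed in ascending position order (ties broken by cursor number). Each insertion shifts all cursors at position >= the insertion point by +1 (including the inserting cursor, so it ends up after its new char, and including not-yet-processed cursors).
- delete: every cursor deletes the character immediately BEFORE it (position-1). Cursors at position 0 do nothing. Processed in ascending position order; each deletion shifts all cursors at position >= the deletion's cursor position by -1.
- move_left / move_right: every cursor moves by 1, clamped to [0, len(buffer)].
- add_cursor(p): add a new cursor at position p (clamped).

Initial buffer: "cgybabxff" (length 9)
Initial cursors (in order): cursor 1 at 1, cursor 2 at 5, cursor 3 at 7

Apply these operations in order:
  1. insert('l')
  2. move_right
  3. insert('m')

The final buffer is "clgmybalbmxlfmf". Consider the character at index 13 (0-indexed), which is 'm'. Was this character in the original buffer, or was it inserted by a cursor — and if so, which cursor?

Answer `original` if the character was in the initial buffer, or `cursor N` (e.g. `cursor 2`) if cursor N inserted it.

After op 1 (insert('l')): buffer="clgybalbxlff" (len 12), cursors c1@2 c2@7 c3@10, authorship .1....2..3..
After op 2 (move_right): buffer="clgybalbxlff" (len 12), cursors c1@3 c2@8 c3@11, authorship .1....2..3..
After op 3 (insert('m')): buffer="clgmybalbmxlfmf" (len 15), cursors c1@4 c2@10 c3@14, authorship .1.1...2.2.3.3.
Authorship (.=original, N=cursor N): . 1 . 1 . . . 2 . 2 . 3 . 3 .
Index 13: author = 3

Answer: cursor 3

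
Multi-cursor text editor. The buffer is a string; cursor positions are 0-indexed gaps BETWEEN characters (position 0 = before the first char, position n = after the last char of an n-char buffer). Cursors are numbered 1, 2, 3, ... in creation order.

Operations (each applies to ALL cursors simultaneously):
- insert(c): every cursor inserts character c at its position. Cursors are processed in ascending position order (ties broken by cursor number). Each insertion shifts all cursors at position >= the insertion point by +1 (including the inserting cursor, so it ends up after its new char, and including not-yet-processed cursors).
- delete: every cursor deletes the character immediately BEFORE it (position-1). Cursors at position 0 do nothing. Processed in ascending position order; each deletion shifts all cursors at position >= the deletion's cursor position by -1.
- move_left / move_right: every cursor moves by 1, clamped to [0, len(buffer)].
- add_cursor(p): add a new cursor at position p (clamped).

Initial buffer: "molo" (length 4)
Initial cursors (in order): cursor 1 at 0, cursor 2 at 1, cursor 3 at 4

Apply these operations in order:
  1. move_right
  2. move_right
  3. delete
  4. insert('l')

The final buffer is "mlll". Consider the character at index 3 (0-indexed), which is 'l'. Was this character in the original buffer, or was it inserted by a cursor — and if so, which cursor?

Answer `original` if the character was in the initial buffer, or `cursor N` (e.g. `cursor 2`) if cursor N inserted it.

After op 1 (move_right): buffer="molo" (len 4), cursors c1@1 c2@2 c3@4, authorship ....
After op 2 (move_right): buffer="molo" (len 4), cursors c1@2 c2@3 c3@4, authorship ....
After op 3 (delete): buffer="m" (len 1), cursors c1@1 c2@1 c3@1, authorship .
After op 4 (insert('l')): buffer="mlll" (len 4), cursors c1@4 c2@4 c3@4, authorship .123
Authorship (.=original, N=cursor N): . 1 2 3
Index 3: author = 3

Answer: cursor 3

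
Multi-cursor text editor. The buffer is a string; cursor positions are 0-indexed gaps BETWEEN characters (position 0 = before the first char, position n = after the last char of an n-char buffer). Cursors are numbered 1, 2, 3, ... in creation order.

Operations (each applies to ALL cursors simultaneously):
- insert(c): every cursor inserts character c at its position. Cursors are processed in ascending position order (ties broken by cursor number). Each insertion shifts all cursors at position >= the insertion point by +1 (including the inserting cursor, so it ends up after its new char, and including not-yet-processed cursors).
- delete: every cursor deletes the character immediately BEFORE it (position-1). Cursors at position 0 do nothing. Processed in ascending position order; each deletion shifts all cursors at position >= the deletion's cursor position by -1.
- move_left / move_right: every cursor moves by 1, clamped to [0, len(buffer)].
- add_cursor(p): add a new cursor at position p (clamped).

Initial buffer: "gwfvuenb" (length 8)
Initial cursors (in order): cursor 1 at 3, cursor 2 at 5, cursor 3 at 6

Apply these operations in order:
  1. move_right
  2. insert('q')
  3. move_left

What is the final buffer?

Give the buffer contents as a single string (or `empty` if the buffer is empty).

After op 1 (move_right): buffer="gwfvuenb" (len 8), cursors c1@4 c2@6 c3@7, authorship ........
After op 2 (insert('q')): buffer="gwfvqueqnqb" (len 11), cursors c1@5 c2@8 c3@10, authorship ....1..2.3.
After op 3 (move_left): buffer="gwfvqueqnqb" (len 11), cursors c1@4 c2@7 c3@9, authorship ....1..2.3.

Answer: gwfvqueqnqb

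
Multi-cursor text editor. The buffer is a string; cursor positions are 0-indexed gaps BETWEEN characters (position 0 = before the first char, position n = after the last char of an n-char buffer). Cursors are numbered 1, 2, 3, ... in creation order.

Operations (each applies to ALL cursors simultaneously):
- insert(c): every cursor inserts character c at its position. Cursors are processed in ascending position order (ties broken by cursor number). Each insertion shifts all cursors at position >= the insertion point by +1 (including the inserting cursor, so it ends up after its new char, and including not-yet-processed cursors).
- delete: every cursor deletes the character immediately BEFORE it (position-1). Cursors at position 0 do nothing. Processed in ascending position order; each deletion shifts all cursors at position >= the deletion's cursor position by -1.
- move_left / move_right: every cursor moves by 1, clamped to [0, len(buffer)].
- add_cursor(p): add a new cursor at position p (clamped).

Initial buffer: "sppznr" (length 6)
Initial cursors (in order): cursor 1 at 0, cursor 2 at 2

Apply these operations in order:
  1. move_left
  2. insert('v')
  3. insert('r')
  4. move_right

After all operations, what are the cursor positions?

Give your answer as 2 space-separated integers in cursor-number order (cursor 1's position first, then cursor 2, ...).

Answer: 3 6

Derivation:
After op 1 (move_left): buffer="sppznr" (len 6), cursors c1@0 c2@1, authorship ......
After op 2 (insert('v')): buffer="vsvppznr" (len 8), cursors c1@1 c2@3, authorship 1.2.....
After op 3 (insert('r')): buffer="vrsvrppznr" (len 10), cursors c1@2 c2@5, authorship 11.22.....
After op 4 (move_right): buffer="vrsvrppznr" (len 10), cursors c1@3 c2@6, authorship 11.22.....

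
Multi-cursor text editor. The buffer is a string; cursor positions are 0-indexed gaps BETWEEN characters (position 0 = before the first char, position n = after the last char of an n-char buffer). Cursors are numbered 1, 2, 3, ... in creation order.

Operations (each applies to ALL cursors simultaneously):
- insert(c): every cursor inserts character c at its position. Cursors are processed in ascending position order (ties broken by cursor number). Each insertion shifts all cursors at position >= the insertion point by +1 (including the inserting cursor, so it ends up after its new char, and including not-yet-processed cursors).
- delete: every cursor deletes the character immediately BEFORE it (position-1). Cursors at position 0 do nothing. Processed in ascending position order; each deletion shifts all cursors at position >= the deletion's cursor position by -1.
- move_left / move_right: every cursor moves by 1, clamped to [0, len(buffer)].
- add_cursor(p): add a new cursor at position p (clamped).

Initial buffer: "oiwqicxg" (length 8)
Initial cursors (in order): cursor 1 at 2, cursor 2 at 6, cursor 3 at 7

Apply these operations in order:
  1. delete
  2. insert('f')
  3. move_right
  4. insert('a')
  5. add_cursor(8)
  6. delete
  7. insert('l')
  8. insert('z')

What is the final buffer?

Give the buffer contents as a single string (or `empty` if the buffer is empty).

Answer: ofwlzqiflzgllzz

Derivation:
After op 1 (delete): buffer="owqig" (len 5), cursors c1@1 c2@4 c3@4, authorship .....
After op 2 (insert('f')): buffer="ofwqiffg" (len 8), cursors c1@2 c2@7 c3@7, authorship .1...23.
After op 3 (move_right): buffer="ofwqiffg" (len 8), cursors c1@3 c2@8 c3@8, authorship .1...23.
After op 4 (insert('a')): buffer="ofwaqiffgaa" (len 11), cursors c1@4 c2@11 c3@11, authorship .1.1..23.23
After op 5 (add_cursor(8)): buffer="ofwaqiffgaa" (len 11), cursors c1@4 c4@8 c2@11 c3@11, authorship .1.1..23.23
After op 6 (delete): buffer="ofwqifg" (len 7), cursors c1@3 c4@6 c2@7 c3@7, authorship .1...2.
After op 7 (insert('l')): buffer="ofwlqiflgll" (len 11), cursors c1@4 c4@8 c2@11 c3@11, authorship .1.1..24.23
After op 8 (insert('z')): buffer="ofwlzqiflzgllzz" (len 15), cursors c1@5 c4@10 c2@15 c3@15, authorship .1.11..244.2323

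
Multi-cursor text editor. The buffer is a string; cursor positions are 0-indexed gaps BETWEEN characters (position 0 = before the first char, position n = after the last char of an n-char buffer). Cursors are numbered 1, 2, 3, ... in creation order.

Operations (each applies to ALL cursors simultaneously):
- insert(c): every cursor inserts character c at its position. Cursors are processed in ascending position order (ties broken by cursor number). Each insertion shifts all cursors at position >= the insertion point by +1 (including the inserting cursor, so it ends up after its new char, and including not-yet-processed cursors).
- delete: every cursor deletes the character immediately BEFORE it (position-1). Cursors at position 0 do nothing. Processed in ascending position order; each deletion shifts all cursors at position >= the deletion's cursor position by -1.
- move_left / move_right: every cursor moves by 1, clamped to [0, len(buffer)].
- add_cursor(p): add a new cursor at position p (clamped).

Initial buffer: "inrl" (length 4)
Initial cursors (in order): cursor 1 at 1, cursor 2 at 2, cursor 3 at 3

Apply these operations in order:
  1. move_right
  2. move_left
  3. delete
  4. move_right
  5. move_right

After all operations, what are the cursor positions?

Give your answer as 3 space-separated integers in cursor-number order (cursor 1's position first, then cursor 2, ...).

Answer: 1 1 1

Derivation:
After op 1 (move_right): buffer="inrl" (len 4), cursors c1@2 c2@3 c3@4, authorship ....
After op 2 (move_left): buffer="inrl" (len 4), cursors c1@1 c2@2 c3@3, authorship ....
After op 3 (delete): buffer="l" (len 1), cursors c1@0 c2@0 c3@0, authorship .
After op 4 (move_right): buffer="l" (len 1), cursors c1@1 c2@1 c3@1, authorship .
After op 5 (move_right): buffer="l" (len 1), cursors c1@1 c2@1 c3@1, authorship .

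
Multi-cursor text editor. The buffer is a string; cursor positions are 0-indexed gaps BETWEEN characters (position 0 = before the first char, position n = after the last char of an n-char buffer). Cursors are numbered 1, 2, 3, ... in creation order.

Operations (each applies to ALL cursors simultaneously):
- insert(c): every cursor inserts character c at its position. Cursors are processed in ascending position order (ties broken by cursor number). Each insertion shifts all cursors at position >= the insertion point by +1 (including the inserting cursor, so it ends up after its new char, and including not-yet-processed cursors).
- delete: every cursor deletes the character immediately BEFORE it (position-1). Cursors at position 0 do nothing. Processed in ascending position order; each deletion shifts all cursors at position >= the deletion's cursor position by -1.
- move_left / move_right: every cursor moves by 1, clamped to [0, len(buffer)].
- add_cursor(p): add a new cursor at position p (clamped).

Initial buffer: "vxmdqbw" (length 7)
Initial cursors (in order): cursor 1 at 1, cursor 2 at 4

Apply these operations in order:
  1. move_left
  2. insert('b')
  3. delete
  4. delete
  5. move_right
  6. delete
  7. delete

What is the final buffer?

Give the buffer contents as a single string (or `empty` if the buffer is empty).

Answer: qbw

Derivation:
After op 1 (move_left): buffer="vxmdqbw" (len 7), cursors c1@0 c2@3, authorship .......
After op 2 (insert('b')): buffer="bvxmbdqbw" (len 9), cursors c1@1 c2@5, authorship 1...2....
After op 3 (delete): buffer="vxmdqbw" (len 7), cursors c1@0 c2@3, authorship .......
After op 4 (delete): buffer="vxdqbw" (len 6), cursors c1@0 c2@2, authorship ......
After op 5 (move_right): buffer="vxdqbw" (len 6), cursors c1@1 c2@3, authorship ......
After op 6 (delete): buffer="xqbw" (len 4), cursors c1@0 c2@1, authorship ....
After op 7 (delete): buffer="qbw" (len 3), cursors c1@0 c2@0, authorship ...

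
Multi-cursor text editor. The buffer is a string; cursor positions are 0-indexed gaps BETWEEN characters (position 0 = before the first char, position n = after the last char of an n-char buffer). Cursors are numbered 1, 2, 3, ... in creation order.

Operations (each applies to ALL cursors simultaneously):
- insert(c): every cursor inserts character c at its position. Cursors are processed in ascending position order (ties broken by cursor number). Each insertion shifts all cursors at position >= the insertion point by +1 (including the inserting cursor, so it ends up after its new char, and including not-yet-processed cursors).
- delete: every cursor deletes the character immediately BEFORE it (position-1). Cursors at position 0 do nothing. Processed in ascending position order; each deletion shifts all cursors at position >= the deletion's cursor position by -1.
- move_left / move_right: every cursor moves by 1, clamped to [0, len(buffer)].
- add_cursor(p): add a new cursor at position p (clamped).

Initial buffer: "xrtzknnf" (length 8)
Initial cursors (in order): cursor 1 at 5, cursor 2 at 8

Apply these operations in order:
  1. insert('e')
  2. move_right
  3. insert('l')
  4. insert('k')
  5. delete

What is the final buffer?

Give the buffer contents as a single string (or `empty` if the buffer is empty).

After op 1 (insert('e')): buffer="xrtzkennfe" (len 10), cursors c1@6 c2@10, authorship .....1...2
After op 2 (move_right): buffer="xrtzkennfe" (len 10), cursors c1@7 c2@10, authorship .....1...2
After op 3 (insert('l')): buffer="xrtzkenlnfel" (len 12), cursors c1@8 c2@12, authorship .....1.1..22
After op 4 (insert('k')): buffer="xrtzkenlknfelk" (len 14), cursors c1@9 c2@14, authorship .....1.11..222
After op 5 (delete): buffer="xrtzkenlnfel" (len 12), cursors c1@8 c2@12, authorship .....1.1..22

Answer: xrtzkenlnfel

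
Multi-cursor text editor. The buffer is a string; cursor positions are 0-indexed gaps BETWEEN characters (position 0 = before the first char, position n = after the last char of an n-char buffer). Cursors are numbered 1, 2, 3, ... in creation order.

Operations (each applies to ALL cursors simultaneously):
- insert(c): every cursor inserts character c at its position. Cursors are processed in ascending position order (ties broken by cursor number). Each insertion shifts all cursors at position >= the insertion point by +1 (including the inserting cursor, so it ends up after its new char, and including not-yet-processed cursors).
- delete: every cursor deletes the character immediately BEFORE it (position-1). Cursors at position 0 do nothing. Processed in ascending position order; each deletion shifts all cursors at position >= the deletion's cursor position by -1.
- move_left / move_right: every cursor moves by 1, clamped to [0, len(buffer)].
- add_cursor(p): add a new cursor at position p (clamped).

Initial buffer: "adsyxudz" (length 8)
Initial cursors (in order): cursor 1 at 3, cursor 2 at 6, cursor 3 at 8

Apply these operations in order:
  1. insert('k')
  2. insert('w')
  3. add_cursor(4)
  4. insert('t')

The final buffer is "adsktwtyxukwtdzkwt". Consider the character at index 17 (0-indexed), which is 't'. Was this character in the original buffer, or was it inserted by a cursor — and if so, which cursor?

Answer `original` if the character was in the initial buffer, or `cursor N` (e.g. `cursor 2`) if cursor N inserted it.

Answer: cursor 3

Derivation:
After op 1 (insert('k')): buffer="adskyxukdzk" (len 11), cursors c1@4 c2@8 c3@11, authorship ...1...2..3
After op 2 (insert('w')): buffer="adskwyxukwdzkw" (len 14), cursors c1@5 c2@10 c3@14, authorship ...11...22..33
After op 3 (add_cursor(4)): buffer="adskwyxukwdzkw" (len 14), cursors c4@4 c1@5 c2@10 c3@14, authorship ...11...22..33
After op 4 (insert('t')): buffer="adsktwtyxukwtdzkwt" (len 18), cursors c4@5 c1@7 c2@13 c3@18, authorship ...1411...222..333
Authorship (.=original, N=cursor N): . . . 1 4 1 1 . . . 2 2 2 . . 3 3 3
Index 17: author = 3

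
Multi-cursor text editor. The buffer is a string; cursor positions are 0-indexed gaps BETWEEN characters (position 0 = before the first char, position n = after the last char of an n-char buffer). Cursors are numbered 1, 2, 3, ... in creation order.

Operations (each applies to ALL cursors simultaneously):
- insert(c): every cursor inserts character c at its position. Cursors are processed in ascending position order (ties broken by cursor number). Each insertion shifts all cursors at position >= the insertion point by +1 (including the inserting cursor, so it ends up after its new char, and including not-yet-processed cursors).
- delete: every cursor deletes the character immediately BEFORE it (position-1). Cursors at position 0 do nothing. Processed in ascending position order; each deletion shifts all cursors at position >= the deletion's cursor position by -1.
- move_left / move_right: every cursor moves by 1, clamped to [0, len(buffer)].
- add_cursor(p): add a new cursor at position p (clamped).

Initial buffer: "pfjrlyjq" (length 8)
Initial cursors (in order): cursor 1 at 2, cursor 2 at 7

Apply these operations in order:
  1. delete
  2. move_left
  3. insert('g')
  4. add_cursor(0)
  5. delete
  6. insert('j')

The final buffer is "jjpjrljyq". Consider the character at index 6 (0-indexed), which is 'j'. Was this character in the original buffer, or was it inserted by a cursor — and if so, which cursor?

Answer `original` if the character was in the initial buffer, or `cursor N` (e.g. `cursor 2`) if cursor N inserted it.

Answer: cursor 2

Derivation:
After op 1 (delete): buffer="pjrlyq" (len 6), cursors c1@1 c2@5, authorship ......
After op 2 (move_left): buffer="pjrlyq" (len 6), cursors c1@0 c2@4, authorship ......
After op 3 (insert('g')): buffer="gpjrlgyq" (len 8), cursors c1@1 c2@6, authorship 1....2..
After op 4 (add_cursor(0)): buffer="gpjrlgyq" (len 8), cursors c3@0 c1@1 c2@6, authorship 1....2..
After op 5 (delete): buffer="pjrlyq" (len 6), cursors c1@0 c3@0 c2@4, authorship ......
After op 6 (insert('j')): buffer="jjpjrljyq" (len 9), cursors c1@2 c3@2 c2@7, authorship 13....2..
Authorship (.=original, N=cursor N): 1 3 . . . . 2 . .
Index 6: author = 2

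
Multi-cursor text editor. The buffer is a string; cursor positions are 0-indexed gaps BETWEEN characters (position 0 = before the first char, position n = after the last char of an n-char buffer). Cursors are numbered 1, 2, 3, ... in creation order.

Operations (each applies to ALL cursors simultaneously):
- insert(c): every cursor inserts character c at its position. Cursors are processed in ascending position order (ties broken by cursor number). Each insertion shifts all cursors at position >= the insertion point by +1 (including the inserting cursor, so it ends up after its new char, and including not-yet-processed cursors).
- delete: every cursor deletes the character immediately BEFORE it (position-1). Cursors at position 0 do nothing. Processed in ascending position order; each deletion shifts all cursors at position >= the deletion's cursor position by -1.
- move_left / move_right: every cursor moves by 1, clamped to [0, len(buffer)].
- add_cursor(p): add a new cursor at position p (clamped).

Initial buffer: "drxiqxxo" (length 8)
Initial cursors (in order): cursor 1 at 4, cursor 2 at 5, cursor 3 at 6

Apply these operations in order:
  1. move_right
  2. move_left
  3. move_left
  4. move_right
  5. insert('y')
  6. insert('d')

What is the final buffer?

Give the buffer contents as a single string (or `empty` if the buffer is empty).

After op 1 (move_right): buffer="drxiqxxo" (len 8), cursors c1@5 c2@6 c3@7, authorship ........
After op 2 (move_left): buffer="drxiqxxo" (len 8), cursors c1@4 c2@5 c3@6, authorship ........
After op 3 (move_left): buffer="drxiqxxo" (len 8), cursors c1@3 c2@4 c3@5, authorship ........
After op 4 (move_right): buffer="drxiqxxo" (len 8), cursors c1@4 c2@5 c3@6, authorship ........
After op 5 (insert('y')): buffer="drxiyqyxyxo" (len 11), cursors c1@5 c2@7 c3@9, authorship ....1.2.3..
After op 6 (insert('d')): buffer="drxiydqydxydxo" (len 14), cursors c1@6 c2@9 c3@12, authorship ....11.22.33..

Answer: drxiydqydxydxo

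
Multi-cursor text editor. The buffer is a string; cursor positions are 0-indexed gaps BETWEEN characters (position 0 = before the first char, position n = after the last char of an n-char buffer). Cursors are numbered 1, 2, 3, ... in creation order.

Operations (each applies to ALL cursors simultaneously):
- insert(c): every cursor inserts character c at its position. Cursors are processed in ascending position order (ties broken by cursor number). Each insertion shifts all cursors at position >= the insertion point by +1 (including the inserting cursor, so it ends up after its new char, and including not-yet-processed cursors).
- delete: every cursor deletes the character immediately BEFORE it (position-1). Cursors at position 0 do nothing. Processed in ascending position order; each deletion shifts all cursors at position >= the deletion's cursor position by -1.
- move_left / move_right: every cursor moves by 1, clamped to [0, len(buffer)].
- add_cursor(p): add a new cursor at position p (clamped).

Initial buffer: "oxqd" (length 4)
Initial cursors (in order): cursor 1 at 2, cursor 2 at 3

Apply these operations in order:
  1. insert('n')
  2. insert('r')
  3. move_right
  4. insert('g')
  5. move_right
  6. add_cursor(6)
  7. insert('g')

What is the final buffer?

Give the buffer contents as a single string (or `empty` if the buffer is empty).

After op 1 (insert('n')): buffer="oxnqnd" (len 6), cursors c1@3 c2@5, authorship ..1.2.
After op 2 (insert('r')): buffer="oxnrqnrd" (len 8), cursors c1@4 c2@7, authorship ..11.22.
After op 3 (move_right): buffer="oxnrqnrd" (len 8), cursors c1@5 c2@8, authorship ..11.22.
After op 4 (insert('g')): buffer="oxnrqgnrdg" (len 10), cursors c1@6 c2@10, authorship ..11.122.2
After op 5 (move_right): buffer="oxnrqgnrdg" (len 10), cursors c1@7 c2@10, authorship ..11.122.2
After op 6 (add_cursor(6)): buffer="oxnrqgnrdg" (len 10), cursors c3@6 c1@7 c2@10, authorship ..11.122.2
After op 7 (insert('g')): buffer="oxnrqggngrdgg" (len 13), cursors c3@7 c1@9 c2@13, authorship ..11.13212.22

Answer: oxnrqggngrdgg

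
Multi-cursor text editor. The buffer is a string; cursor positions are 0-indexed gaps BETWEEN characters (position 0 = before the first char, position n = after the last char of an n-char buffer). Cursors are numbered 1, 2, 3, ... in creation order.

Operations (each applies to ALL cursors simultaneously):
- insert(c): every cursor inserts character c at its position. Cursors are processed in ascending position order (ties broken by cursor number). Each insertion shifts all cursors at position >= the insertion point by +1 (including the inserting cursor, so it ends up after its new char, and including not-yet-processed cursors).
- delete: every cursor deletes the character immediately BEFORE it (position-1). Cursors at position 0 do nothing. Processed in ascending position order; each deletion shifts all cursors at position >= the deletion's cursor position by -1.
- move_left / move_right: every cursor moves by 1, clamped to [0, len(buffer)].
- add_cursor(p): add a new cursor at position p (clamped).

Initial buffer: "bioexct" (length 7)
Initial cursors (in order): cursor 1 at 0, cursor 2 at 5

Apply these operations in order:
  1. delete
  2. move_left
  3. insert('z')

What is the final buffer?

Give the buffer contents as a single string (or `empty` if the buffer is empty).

After op 1 (delete): buffer="bioect" (len 6), cursors c1@0 c2@4, authorship ......
After op 2 (move_left): buffer="bioect" (len 6), cursors c1@0 c2@3, authorship ......
After op 3 (insert('z')): buffer="zbiozect" (len 8), cursors c1@1 c2@5, authorship 1...2...

Answer: zbiozect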